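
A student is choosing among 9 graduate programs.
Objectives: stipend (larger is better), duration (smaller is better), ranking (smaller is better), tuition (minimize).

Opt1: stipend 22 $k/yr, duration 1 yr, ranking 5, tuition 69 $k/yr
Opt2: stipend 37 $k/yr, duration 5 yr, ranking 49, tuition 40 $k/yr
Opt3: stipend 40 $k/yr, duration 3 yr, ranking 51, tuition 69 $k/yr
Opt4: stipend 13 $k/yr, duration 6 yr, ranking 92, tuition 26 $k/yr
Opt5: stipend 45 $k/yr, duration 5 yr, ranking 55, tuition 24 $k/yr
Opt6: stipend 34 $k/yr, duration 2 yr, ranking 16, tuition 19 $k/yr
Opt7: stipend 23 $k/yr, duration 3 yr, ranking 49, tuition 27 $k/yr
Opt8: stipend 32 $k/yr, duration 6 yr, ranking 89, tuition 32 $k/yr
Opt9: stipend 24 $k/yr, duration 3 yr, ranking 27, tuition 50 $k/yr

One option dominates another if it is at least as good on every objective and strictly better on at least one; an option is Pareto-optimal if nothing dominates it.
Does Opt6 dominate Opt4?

Yes

Opt6 vs Opt4: stipend 34≥13, duration 2≤6, ranking 16≤92, tuition 19≤26 — Opt6 is at least as good on every objective with at least one strict improvement.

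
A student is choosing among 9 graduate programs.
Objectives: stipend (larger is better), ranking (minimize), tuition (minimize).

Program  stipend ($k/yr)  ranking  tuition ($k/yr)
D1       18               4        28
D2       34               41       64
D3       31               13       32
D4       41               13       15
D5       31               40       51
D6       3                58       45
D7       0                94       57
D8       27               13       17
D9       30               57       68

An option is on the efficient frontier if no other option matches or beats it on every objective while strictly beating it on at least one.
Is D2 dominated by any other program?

D4 vs D2: stipend 41≥34, ranking 13≤41, tuition 15≤64 — D4 is at least as good on every objective and strictly better on at least one, so D4 dominates D2.

Yes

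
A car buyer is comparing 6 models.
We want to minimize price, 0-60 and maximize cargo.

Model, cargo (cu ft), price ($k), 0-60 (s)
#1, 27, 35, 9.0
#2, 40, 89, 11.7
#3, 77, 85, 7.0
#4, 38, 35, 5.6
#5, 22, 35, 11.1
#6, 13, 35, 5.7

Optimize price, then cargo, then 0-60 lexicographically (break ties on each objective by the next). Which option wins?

First minimize price: best is 35, kept {#1, #4, #5, #6}.
Then maximize cargo: best is 38, kept {#4}.

#4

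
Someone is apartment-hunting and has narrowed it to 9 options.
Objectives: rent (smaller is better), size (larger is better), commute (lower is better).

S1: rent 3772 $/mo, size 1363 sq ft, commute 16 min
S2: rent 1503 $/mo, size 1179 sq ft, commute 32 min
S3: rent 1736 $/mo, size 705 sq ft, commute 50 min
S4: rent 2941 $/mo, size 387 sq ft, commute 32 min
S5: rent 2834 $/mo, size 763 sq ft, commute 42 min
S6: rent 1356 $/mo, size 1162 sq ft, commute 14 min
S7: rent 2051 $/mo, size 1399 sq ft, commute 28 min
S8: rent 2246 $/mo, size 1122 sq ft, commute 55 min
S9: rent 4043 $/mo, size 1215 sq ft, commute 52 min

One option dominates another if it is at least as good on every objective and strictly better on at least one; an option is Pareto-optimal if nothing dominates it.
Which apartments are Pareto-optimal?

S1: not dominated.
S2: not dominated.
S3: dominated by S2 (rent 1503≤1736, size 1179≥705, commute 32≤50).
S4: dominated by S2 (rent 1503≤2941, size 1179≥387, commute 32≤32).
S5: dominated by S2 (rent 1503≤2834, size 1179≥763, commute 32≤42).
S6: not dominated (best rent).
S7: not dominated (best size).
S8: dominated by S2 (rent 1503≤2246, size 1179≥1122, commute 32≤55).
S9: dominated by S1 (rent 3772≤4043, size 1363≥1215, commute 16≤52).

S1, S2, S6, S7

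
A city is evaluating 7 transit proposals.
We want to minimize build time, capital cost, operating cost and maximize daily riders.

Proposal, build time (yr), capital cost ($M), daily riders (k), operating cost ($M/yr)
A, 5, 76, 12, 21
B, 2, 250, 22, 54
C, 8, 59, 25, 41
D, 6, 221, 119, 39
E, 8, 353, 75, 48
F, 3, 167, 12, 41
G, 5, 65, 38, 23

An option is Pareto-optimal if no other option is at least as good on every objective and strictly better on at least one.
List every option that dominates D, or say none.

none

A: worse on daily riders (12 vs 119).
B: worse on capital cost (250 vs 221).
C: worse on build time (8 vs 6).
E: worse on build time (8 vs 6).
F: worse on daily riders (12 vs 119).
G: worse on daily riders (38 vs 119).
No option dominates D.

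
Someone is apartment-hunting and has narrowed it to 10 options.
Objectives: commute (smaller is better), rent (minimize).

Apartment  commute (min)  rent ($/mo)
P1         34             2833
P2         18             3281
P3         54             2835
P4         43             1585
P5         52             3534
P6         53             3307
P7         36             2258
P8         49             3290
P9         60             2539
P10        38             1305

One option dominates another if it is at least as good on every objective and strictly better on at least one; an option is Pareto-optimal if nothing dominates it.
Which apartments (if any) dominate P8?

P1: commute 34≤49, rent 2833≤3290 — dominates P8.
P2: commute 18≤49, rent 3281≤3290 — dominates P8.
P4: commute 43≤49, rent 1585≤3290 — dominates P8.
P7: commute 36≤49, rent 2258≤3290 — dominates P8.
P10: commute 38≤49, rent 1305≤3290 — dominates P8.
Others (P3, P5, P6, P9) are each worse than P8 on at least one objective.

P1, P2, P4, P7, P10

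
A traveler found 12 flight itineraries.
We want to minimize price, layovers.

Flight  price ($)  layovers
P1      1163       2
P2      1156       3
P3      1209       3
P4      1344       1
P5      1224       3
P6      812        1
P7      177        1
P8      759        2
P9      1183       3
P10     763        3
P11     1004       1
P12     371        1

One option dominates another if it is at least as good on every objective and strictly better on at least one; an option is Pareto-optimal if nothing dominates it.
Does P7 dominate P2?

P7 vs P2: price 177≤1156, layovers 1≤3 — P7 is at least as good on every objective with at least one strict improvement.

Yes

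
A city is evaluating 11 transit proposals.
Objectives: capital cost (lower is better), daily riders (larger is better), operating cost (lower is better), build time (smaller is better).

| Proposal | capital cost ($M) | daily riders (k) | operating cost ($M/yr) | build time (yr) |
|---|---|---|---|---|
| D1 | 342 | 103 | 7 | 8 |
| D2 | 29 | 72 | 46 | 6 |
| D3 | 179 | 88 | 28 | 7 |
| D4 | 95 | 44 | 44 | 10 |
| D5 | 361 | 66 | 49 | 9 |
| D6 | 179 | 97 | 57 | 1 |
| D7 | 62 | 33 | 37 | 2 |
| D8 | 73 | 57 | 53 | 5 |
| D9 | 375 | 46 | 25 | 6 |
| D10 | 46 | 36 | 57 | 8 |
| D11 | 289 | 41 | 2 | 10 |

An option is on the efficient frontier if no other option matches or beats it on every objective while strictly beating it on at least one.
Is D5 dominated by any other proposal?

Yes

D1 vs D5: capital cost 342≤361, daily riders 103≥66, operating cost 7≤49, build time 8≤9 — D1 is at least as good on every objective and strictly better on at least one, so D1 dominates D5.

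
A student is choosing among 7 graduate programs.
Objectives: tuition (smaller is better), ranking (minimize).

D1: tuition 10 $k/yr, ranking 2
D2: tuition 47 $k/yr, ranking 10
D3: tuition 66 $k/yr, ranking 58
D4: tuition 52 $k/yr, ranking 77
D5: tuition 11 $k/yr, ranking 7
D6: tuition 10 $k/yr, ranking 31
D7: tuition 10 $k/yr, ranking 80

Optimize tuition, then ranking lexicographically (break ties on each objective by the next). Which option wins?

D1

First minimize tuition: best is 10, kept {D1, D6, D7}.
Then minimize ranking: best is 2, kept {D1}.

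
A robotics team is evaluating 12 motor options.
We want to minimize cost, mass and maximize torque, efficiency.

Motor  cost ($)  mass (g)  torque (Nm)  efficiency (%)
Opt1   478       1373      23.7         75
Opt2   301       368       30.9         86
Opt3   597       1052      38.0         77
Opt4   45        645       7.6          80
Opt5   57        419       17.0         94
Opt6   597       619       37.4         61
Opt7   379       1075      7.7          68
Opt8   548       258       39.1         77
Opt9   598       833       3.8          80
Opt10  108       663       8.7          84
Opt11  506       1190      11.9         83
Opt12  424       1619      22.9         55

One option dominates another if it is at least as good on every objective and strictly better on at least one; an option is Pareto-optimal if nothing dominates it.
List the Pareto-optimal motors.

Opt1: dominated by Opt2 (cost 301≤478, mass 368≤1373, torque 30.9≥23.7, efficiency 86≥75).
Opt2: not dominated.
Opt3: dominated by Opt8 (cost 548≤597, mass 258≤1052, torque 39.1≥38.0, efficiency 77≥77).
Opt4: not dominated (best cost).
Opt5: not dominated (best efficiency).
Opt6: dominated by Opt8 (cost 548≤597, mass 258≤619, torque 39.1≥37.4, efficiency 77≥61).
Opt7: dominated by Opt2 (cost 301≤379, mass 368≤1075, torque 30.9≥7.7, efficiency 86≥68).
Opt8: not dominated (best mass).
Opt9: dominated by Opt2 (cost 301≤598, mass 368≤833, torque 30.9≥3.8, efficiency 86≥80).
Opt10: dominated by Opt5 (cost 57≤108, mass 419≤663, torque 17.0≥8.7, efficiency 94≥84).
Opt11: dominated by Opt2 (cost 301≤506, mass 368≤1190, torque 30.9≥11.9, efficiency 86≥83).
Opt12: dominated by Opt2 (cost 301≤424, mass 368≤1619, torque 30.9≥22.9, efficiency 86≥55).

Opt2, Opt4, Opt5, Opt8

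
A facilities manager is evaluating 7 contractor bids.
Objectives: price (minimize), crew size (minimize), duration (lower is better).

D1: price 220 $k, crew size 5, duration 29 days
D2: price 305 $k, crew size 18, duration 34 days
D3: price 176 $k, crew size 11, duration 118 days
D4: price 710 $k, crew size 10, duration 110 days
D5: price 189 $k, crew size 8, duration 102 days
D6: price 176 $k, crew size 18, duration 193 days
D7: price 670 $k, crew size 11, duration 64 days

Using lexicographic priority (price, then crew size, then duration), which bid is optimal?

First minimize price: best is 176, kept {D3, D6}.
Then minimize crew size: best is 11, kept {D3}.

D3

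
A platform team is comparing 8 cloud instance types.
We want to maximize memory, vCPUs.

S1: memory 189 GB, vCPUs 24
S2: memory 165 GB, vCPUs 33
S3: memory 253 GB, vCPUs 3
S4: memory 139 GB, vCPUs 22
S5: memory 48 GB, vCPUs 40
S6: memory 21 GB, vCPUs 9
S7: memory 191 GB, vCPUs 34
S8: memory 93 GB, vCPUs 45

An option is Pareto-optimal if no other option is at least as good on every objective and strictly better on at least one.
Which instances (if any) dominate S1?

S7

S7: memory 191≥189, vCPUs 34≥24 — dominates S1.
Others (S2, S3, S4, S5, S6, S8) are each worse than S1 on at least one objective.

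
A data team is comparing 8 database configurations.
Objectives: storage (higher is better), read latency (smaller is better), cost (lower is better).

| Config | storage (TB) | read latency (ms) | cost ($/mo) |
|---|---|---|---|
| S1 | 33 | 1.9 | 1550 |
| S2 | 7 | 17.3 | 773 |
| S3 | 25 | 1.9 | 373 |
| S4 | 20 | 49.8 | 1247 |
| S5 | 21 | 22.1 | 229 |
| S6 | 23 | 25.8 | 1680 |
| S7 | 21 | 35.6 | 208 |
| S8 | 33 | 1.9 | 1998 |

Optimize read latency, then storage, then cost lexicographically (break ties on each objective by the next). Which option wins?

S1

First minimize read latency: best is 1.9, kept {S1, S3, S8}.
Then maximize storage: best is 33, kept {S1, S8}.
Then minimize cost: best is 1550, kept {S1}.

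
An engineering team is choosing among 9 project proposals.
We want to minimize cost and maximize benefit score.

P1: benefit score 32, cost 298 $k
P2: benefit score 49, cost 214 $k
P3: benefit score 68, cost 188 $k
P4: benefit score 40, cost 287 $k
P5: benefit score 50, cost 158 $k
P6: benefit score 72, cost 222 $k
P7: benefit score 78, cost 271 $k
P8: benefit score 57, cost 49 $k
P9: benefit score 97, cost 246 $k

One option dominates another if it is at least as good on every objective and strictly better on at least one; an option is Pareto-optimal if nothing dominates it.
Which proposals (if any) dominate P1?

P2: benefit score 49≥32, cost 214≤298 — dominates P1.
P3: benefit score 68≥32, cost 188≤298 — dominates P1.
P4: benefit score 40≥32, cost 287≤298 — dominates P1.
P5: benefit score 50≥32, cost 158≤298 — dominates P1.
P6: benefit score 72≥32, cost 222≤298 — dominates P1.
P7: benefit score 78≥32, cost 271≤298 — dominates P1.
P8: benefit score 57≥32, cost 49≤298 — dominates P1.
P9: benefit score 97≥32, cost 246≤298 — dominates P1.

P2, P3, P4, P5, P6, P7, P8, P9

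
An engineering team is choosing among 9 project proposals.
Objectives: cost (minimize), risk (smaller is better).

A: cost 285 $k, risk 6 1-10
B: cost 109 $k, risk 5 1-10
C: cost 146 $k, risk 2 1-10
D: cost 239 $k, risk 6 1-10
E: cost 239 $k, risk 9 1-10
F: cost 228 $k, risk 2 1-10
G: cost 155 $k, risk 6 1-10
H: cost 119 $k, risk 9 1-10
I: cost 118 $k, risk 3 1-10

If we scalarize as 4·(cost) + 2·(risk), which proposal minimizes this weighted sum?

A: 4·285 + 2·6 = 1152
B: 4·109 + 2·5 = 446
C: 4·146 + 2·2 = 588
D: 4·239 + 2·6 = 968
E: 4·239 + 2·9 = 974
F: 4·228 + 2·2 = 916
G: 4·155 + 2·6 = 632
H: 4·119 + 2·9 = 494
I: 4·118 + 2·3 = 478
Lowest: B at 446.

B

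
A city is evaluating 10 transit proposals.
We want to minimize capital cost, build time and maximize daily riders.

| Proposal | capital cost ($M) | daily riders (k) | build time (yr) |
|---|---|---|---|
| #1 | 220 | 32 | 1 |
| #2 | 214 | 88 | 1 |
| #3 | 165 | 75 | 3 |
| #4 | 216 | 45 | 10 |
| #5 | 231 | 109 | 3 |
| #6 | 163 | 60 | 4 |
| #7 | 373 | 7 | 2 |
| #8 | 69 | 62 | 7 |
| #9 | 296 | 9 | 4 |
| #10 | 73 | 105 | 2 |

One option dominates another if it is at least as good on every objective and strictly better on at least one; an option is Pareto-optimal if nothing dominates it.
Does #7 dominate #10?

No

#7 vs #10: #7 is worse on capital cost (373 vs 73), so it does not dominate #10.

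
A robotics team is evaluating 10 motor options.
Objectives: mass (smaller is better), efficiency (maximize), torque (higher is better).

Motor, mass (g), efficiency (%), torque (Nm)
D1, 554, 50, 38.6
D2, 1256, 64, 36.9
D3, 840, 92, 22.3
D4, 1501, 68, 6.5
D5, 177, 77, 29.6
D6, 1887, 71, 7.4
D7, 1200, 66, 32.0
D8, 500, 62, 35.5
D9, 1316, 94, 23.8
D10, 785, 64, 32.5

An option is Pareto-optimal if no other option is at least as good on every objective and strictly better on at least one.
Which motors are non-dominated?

D1, D2, D3, D5, D7, D8, D9, D10

D1: not dominated (best torque).
D2: not dominated.
D3: not dominated.
D4: dominated by D3 (mass 840≤1501, efficiency 92≥68, torque 22.3≥6.5).
D5: not dominated (best mass).
D6: dominated by D3 (mass 840≤1887, efficiency 92≥71, torque 22.3≥7.4).
D7: not dominated.
D8: not dominated.
D9: not dominated (best efficiency).
D10: not dominated.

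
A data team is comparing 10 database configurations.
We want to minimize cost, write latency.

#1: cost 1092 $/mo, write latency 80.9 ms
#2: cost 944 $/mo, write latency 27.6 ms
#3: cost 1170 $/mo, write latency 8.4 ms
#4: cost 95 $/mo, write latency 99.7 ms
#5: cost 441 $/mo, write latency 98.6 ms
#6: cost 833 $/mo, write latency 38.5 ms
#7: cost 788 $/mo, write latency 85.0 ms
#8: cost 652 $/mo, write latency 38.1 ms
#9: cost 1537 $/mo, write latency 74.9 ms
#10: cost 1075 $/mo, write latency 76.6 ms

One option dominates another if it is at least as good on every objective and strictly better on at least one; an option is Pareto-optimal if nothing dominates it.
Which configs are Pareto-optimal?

#1: dominated by #2 (cost 944≤1092, write latency 27.6≤80.9).
#2: not dominated.
#3: not dominated (best write latency).
#4: not dominated (best cost).
#5: not dominated.
#6: dominated by #8 (cost 652≤833, write latency 38.1≤38.5).
#7: dominated by #8 (cost 652≤788, write latency 38.1≤85.0).
#8: not dominated.
#9: dominated by #2 (cost 944≤1537, write latency 27.6≤74.9).
#10: dominated by #2 (cost 944≤1075, write latency 27.6≤76.6).

#2, #3, #4, #5, #8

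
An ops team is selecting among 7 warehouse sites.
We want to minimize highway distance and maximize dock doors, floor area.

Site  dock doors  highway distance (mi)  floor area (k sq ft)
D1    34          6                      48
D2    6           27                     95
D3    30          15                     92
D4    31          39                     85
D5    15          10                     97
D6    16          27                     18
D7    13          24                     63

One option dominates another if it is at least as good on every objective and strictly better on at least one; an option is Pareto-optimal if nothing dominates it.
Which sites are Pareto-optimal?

D1, D3, D4, D5

D1: not dominated (best dock doors).
D2: dominated by D5 (dock doors 15≥6, highway distance 10≤27, floor area 97≥95).
D3: not dominated.
D4: not dominated.
D5: not dominated (best floor area).
D6: dominated by D1 (dock doors 34≥16, highway distance 6≤27, floor area 48≥18).
D7: dominated by D3 (dock doors 30≥13, highway distance 15≤24, floor area 92≥63).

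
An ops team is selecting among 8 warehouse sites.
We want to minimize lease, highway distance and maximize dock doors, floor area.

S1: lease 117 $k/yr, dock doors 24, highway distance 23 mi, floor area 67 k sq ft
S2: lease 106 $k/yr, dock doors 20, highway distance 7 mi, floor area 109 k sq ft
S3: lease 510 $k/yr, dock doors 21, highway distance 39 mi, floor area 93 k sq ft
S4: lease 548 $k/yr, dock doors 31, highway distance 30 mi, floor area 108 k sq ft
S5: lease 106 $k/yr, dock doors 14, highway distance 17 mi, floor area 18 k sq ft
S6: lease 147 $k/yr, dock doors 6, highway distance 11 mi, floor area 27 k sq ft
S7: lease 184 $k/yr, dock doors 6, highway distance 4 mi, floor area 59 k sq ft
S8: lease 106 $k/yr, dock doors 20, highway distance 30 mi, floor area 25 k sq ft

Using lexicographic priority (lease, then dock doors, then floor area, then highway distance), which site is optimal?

S2

First minimize lease: best is 106, kept {S2, S5, S8}.
Then maximize dock doors: best is 20, kept {S2, S8}.
Then maximize floor area: best is 109, kept {S2}.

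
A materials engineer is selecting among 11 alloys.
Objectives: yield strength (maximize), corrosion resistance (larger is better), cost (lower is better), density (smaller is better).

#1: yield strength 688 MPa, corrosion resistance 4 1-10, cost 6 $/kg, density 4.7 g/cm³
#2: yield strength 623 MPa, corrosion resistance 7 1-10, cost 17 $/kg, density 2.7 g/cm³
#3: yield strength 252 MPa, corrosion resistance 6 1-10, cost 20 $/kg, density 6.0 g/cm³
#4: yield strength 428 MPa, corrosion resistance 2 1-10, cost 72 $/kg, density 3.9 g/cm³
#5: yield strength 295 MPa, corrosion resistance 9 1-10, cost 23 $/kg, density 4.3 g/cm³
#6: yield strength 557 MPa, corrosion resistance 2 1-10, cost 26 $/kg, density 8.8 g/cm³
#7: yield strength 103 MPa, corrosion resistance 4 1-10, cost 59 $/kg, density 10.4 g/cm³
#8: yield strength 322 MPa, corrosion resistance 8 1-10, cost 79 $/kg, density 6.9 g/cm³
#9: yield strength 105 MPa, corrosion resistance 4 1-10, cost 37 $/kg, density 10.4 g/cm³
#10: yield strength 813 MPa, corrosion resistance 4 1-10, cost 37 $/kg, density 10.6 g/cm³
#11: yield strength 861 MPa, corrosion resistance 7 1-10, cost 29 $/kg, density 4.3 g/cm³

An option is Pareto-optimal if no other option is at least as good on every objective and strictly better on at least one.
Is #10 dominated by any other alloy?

Yes

#11 vs #10: yield strength 861≥813, corrosion resistance 7≥4, cost 29≤37, density 4.3≤10.6 — #11 is at least as good on every objective and strictly better on at least one, so #11 dominates #10.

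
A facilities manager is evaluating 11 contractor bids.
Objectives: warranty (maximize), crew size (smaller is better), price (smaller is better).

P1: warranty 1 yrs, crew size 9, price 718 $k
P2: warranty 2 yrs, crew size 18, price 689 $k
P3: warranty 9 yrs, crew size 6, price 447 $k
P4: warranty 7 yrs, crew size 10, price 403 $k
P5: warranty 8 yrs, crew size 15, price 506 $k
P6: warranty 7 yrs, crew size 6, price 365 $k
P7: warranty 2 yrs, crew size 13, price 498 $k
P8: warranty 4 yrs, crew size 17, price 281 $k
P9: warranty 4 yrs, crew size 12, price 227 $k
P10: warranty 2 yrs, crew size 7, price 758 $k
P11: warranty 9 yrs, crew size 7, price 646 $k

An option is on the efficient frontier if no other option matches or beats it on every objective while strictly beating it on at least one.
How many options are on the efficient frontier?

P1: dominated by P3 (warranty 9≥1, crew size 6≤9, price 447≤718).
P2: dominated by P3 (warranty 9≥2, crew size 6≤18, price 447≤689).
P3: not dominated.
P4: dominated by P6 (warranty 7≥7, crew size 6≤10, price 365≤403).
P5: dominated by P3 (warranty 9≥8, crew size 6≤15, price 447≤506).
P6: not dominated.
P7: dominated by P3 (warranty 9≥2, crew size 6≤13, price 447≤498).
P8: dominated by P9 (warranty 4≥4, crew size 12≤17, price 227≤281).
P9: not dominated (best price).
P10: dominated by P3 (warranty 9≥2, crew size 6≤7, price 447≤758).
P11: dominated by P3 (warranty 9≥9, crew size 6≤7, price 447≤646).
Pareto-optimal: P3, P6, P9 → 3.

3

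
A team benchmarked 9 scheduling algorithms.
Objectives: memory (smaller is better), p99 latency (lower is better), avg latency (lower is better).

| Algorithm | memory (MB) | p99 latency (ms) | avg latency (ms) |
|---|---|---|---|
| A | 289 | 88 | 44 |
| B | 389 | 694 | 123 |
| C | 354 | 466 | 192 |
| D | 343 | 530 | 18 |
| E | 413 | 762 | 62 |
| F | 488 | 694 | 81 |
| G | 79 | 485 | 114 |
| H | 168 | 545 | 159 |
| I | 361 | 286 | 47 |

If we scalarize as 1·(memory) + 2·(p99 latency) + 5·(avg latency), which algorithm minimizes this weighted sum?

A: 1·289 + 2·88 + 5·44 = 685
B: 1·389 + 2·694 + 5·123 = 2392
C: 1·354 + 2·466 + 5·192 = 2246
D: 1·343 + 2·530 + 5·18 = 1493
E: 1·413 + 2·762 + 5·62 = 2247
F: 1·488 + 2·694 + 5·81 = 2281
G: 1·79 + 2·485 + 5·114 = 1619
H: 1·168 + 2·545 + 5·159 = 2053
I: 1·361 + 2·286 + 5·47 = 1168
Lowest: A at 685.

A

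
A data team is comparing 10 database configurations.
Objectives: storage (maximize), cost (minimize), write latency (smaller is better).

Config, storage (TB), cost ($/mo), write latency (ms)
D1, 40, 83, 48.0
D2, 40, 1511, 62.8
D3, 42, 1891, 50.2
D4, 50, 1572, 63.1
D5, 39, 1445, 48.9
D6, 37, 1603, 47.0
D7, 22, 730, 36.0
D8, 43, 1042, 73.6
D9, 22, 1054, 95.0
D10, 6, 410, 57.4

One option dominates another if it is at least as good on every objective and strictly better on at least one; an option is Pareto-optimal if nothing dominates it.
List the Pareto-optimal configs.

D1, D3, D4, D6, D7, D8

D1: not dominated (best cost).
D2: dominated by D1 (storage 40≥40, cost 83≤1511, write latency 48.0≤62.8).
D3: not dominated.
D4: not dominated (best storage).
D5: dominated by D1 (storage 40≥39, cost 83≤1445, write latency 48.0≤48.9).
D6: not dominated.
D7: not dominated (best write latency).
D8: not dominated.
D9: dominated by D1 (storage 40≥22, cost 83≤1054, write latency 48.0≤95.0).
D10: dominated by D1 (storage 40≥6, cost 83≤410, write latency 48.0≤57.4).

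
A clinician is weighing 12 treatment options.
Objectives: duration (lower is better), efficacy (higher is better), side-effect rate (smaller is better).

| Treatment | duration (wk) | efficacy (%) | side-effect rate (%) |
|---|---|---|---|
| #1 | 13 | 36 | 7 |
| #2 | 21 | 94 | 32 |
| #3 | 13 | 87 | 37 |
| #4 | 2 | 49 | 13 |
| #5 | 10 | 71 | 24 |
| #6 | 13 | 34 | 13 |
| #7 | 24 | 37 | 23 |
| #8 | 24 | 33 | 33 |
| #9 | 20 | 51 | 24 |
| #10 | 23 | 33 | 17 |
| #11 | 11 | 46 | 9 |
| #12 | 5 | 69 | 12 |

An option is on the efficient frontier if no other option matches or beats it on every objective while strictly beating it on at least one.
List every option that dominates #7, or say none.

#4, #11, #12

#4: duration 2≤24, efficacy 49≥37, side-effect rate 13≤23 — dominates #7.
#11: duration 11≤24, efficacy 46≥37, side-effect rate 9≤23 — dominates #7.
#12: duration 5≤24, efficacy 69≥37, side-effect rate 12≤23 — dominates #7.
Others (#1, #2, #3, #5, #6, #8, #9, #10) are each worse than #7 on at least one objective.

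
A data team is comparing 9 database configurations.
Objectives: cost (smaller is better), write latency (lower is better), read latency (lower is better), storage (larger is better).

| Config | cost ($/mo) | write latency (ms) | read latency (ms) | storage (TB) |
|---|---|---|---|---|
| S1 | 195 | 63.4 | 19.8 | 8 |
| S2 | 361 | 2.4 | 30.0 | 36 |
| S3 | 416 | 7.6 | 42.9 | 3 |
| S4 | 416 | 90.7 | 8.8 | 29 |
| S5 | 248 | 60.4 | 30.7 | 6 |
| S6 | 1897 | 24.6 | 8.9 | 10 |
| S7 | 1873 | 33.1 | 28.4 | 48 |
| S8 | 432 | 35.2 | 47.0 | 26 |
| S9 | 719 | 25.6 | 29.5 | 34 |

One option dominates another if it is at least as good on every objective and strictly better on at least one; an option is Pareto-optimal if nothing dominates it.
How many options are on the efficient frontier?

7

S1: not dominated (best cost).
S2: not dominated (best write latency).
S3: dominated by S2 (cost 361≤416, write latency 2.4≤7.6, read latency 30.0≤42.9, storage 36≥3).
S4: not dominated (best read latency).
S5: not dominated.
S6: not dominated.
S7: not dominated (best storage).
S8: dominated by S2 (cost 361≤432, write latency 2.4≤35.2, read latency 30.0≤47.0, storage 36≥26).
S9: not dominated.
Pareto-optimal: S1, S2, S4, S5, S6, S7, S9 → 7.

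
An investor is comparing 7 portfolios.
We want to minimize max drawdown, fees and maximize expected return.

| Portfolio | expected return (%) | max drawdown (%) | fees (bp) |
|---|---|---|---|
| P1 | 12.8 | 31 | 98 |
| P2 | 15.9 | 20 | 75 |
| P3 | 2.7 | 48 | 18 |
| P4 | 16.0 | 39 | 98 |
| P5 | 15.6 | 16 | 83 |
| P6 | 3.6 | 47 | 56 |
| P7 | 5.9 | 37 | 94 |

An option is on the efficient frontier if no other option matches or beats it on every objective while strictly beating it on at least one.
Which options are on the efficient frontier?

P2, P3, P4, P5, P6

P1: dominated by P2 (expected return 15.9≥12.8, max drawdown 20≤31, fees 75≤98).
P2: not dominated.
P3: not dominated (best fees).
P4: not dominated (best expected return).
P5: not dominated (best max drawdown).
P6: not dominated.
P7: dominated by P2 (expected return 15.9≥5.9, max drawdown 20≤37, fees 75≤94).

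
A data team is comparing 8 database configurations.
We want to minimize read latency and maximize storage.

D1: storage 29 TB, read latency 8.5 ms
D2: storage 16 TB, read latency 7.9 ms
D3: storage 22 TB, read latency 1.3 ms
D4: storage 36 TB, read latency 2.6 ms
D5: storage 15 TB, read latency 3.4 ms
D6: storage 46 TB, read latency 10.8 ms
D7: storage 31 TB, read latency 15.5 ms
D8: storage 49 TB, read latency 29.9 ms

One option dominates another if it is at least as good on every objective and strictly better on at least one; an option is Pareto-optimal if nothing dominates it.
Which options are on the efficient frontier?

D1: dominated by D4 (storage 36≥29, read latency 2.6≤8.5).
D2: dominated by D3 (storage 22≥16, read latency 1.3≤7.9).
D3: not dominated (best read latency).
D4: not dominated.
D5: dominated by D3 (storage 22≥15, read latency 1.3≤3.4).
D6: not dominated.
D7: dominated by D4 (storage 36≥31, read latency 2.6≤15.5).
D8: not dominated (best storage).

D3, D4, D6, D8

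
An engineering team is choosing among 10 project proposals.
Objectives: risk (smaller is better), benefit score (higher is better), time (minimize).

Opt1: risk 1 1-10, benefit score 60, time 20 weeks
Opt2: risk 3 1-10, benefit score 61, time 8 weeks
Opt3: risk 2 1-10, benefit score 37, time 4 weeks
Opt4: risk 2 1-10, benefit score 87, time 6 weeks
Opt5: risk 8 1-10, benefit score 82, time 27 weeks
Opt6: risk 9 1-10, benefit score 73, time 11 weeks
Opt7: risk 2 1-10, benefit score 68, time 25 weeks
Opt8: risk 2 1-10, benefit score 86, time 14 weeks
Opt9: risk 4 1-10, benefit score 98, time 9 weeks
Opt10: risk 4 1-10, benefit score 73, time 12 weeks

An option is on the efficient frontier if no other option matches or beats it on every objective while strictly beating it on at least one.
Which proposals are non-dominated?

Opt1, Opt3, Opt4, Opt9

Opt1: not dominated (best risk).
Opt2: dominated by Opt4 (risk 2≤3, benefit score 87≥61, time 6≤8).
Opt3: not dominated (best time).
Opt4: not dominated.
Opt5: dominated by Opt4 (risk 2≤8, benefit score 87≥82, time 6≤27).
Opt6: dominated by Opt4 (risk 2≤9, benefit score 87≥73, time 6≤11).
Opt7: dominated by Opt4 (risk 2≤2, benefit score 87≥68, time 6≤25).
Opt8: dominated by Opt4 (risk 2≤2, benefit score 87≥86, time 6≤14).
Opt9: not dominated (best benefit score).
Opt10: dominated by Opt4 (risk 2≤4, benefit score 87≥73, time 6≤12).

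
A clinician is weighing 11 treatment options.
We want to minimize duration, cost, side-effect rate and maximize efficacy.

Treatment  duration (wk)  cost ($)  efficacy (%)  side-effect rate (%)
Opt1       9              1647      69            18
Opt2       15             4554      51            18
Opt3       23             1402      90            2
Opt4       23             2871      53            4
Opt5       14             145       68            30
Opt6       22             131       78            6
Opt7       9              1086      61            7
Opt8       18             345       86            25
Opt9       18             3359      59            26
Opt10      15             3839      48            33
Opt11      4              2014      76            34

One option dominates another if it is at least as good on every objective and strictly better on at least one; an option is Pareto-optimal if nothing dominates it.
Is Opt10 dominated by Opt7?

Opt7 vs Opt10: duration 9≤15, cost 1086≤3839, efficacy 61≥48, side-effect rate 7≤33 — Opt7 is at least as good on every objective with at least one strict improvement.

Yes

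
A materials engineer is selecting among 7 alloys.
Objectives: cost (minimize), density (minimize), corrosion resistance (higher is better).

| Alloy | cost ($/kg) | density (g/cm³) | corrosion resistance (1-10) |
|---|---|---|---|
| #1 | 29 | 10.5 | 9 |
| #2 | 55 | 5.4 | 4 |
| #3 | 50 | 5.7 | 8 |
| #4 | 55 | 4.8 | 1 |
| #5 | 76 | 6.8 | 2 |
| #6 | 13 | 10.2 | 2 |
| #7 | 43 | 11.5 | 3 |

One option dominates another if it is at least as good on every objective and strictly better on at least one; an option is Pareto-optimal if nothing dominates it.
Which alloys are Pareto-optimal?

#1: not dominated (best corrosion resistance).
#2: not dominated.
#3: not dominated.
#4: not dominated (best density).
#5: dominated by #2 (cost 55≤76, density 5.4≤6.8, corrosion resistance 4≥2).
#6: not dominated (best cost).
#7: dominated by #1 (cost 29≤43, density 10.5≤11.5, corrosion resistance 9≥3).

#1, #2, #3, #4, #6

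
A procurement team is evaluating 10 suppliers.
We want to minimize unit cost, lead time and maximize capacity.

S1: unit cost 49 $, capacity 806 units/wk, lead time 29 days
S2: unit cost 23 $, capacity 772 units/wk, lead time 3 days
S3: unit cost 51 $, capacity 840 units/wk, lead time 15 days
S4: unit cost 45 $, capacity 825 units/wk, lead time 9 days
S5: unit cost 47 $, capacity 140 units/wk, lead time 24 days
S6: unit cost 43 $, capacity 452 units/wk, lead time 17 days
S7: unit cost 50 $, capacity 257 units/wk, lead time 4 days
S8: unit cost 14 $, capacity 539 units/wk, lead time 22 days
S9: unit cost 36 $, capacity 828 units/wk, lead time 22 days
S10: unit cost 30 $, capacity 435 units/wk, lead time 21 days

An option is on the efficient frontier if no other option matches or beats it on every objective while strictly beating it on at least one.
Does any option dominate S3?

S1: worse on capacity (806 vs 840).
S2: worse on capacity (772 vs 840).
S4: worse on capacity (825 vs 840).
S5: worse on capacity (140 vs 840).
S6: worse on capacity (452 vs 840).
S7: worse on capacity (257 vs 840).
S8: worse on capacity (539 vs 840).
S9: worse on capacity (828 vs 840).
S10: worse on capacity (435 vs 840).
No option is at least as good as S3 on every objective and strictly better on one.

No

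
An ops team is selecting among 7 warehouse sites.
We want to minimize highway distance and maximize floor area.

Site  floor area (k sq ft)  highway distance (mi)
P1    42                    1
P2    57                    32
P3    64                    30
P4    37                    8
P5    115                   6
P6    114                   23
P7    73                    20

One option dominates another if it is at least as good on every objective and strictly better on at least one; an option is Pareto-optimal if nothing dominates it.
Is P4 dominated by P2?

P2 vs P4: P2 is worse on highway distance (32 vs 8), so it does not dominate P4.

No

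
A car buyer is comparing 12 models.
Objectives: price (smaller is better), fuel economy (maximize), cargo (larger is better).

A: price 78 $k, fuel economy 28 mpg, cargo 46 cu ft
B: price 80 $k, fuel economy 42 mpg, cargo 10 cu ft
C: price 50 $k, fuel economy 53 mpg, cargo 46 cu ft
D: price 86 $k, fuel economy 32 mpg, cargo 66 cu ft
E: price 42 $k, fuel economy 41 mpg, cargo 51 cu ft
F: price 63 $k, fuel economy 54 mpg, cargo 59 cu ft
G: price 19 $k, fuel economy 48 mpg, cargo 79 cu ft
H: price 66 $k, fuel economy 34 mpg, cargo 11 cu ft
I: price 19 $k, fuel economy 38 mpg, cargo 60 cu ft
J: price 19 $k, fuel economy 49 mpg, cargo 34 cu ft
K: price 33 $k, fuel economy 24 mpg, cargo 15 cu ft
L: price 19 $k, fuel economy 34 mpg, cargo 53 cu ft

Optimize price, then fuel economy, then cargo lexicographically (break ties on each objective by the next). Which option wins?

J

First minimize price: best is 19, kept {G, I, J, L}.
Then maximize fuel economy: best is 49, kept {J}.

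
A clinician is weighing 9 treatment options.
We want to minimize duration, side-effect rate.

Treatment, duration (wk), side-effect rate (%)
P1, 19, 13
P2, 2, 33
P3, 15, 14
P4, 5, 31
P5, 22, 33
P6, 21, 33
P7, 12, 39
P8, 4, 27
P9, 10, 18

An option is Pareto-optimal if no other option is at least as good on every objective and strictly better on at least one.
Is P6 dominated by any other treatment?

Yes

P1 vs P6: duration 19≤21, side-effect rate 13≤33 — P1 is at least as good on every objective and strictly better on at least one, so P1 dominates P6.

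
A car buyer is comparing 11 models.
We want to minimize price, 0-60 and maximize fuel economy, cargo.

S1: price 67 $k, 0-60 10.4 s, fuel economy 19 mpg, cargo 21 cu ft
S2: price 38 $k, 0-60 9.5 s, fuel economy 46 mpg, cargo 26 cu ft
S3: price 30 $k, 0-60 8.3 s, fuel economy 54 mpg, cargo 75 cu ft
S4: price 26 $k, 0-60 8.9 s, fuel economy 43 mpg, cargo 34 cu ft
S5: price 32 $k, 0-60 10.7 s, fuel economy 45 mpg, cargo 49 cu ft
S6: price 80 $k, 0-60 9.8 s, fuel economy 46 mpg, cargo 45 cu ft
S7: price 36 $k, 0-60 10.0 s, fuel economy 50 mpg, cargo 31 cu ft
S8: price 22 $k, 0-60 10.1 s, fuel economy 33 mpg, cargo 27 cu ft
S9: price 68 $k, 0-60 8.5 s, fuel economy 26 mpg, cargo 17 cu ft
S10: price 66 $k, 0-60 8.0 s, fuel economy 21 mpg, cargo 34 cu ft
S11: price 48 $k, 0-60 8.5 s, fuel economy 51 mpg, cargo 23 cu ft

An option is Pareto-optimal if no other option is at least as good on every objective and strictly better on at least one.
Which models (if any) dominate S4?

none

S1: worse on price (67 vs 26).
S2: worse on price (38 vs 26).
S3: worse on price (30 vs 26).
S5: worse on price (32 vs 26).
S6: worse on price (80 vs 26).
S7: worse on price (36 vs 26).
S8: worse on 0-60 (10.1 vs 8.9).
S9: worse on price (68 vs 26).
S10: worse on price (66 vs 26).
S11: worse on price (48 vs 26).
No option dominates S4.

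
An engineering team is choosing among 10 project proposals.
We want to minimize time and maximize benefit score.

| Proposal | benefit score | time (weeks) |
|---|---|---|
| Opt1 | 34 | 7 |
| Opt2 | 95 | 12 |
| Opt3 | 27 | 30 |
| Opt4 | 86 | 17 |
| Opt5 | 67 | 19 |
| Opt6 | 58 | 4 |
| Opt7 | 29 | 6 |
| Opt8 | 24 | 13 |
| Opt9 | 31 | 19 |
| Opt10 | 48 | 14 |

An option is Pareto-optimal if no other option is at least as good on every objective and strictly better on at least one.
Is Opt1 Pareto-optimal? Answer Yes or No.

No

Opt6 vs Opt1: benefit score 58≥34, time 4≤7 — Opt6 is at least as good on every objective and strictly better on at least one, so Opt6 dominates Opt1.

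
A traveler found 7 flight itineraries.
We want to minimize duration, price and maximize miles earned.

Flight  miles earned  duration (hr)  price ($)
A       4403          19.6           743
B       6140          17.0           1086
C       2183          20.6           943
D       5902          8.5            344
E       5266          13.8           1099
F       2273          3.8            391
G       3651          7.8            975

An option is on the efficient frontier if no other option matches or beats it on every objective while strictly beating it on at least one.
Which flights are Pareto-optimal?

B, D, F, G

A: dominated by D (miles earned 5902≥4403, duration 8.5≤19.6, price 344≤743).
B: not dominated (best miles earned).
C: dominated by A (miles earned 4403≥2183, duration 19.6≤20.6, price 743≤943).
D: not dominated (best price).
E: dominated by D (miles earned 5902≥5266, duration 8.5≤13.8, price 344≤1099).
F: not dominated (best duration).
G: not dominated.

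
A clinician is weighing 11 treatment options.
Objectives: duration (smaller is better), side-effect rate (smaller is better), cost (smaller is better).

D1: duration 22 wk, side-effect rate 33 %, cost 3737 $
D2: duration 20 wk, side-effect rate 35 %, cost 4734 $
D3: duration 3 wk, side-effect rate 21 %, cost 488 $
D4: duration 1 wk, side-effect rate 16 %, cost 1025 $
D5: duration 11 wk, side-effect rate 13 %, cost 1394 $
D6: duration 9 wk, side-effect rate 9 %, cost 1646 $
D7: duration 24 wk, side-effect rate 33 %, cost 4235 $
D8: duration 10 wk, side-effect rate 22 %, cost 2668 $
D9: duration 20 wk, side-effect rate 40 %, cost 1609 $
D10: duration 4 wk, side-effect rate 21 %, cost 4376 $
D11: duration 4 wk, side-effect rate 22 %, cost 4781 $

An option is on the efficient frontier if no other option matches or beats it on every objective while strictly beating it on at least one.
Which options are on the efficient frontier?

D1: dominated by D3 (duration 3≤22, side-effect rate 21≤33, cost 488≤3737).
D2: dominated by D3 (duration 3≤20, side-effect rate 21≤35, cost 488≤4734).
D3: not dominated (best cost).
D4: not dominated (best duration).
D5: not dominated.
D6: not dominated (best side-effect rate).
D7: dominated by D1 (duration 22≤24, side-effect rate 33≤33, cost 3737≤4235).
D8: dominated by D3 (duration 3≤10, side-effect rate 21≤22, cost 488≤2668).
D9: dominated by D3 (duration 3≤20, side-effect rate 21≤40, cost 488≤1609).
D10: dominated by D3 (duration 3≤4, side-effect rate 21≤21, cost 488≤4376).
D11: dominated by D3 (duration 3≤4, side-effect rate 21≤22, cost 488≤4781).

D3, D4, D5, D6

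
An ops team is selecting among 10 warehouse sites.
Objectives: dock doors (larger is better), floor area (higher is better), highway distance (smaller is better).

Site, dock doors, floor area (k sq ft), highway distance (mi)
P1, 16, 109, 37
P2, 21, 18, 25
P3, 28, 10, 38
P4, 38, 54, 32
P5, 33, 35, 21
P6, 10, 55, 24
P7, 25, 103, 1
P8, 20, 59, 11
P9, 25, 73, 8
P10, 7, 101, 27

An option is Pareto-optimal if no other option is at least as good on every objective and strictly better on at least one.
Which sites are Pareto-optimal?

P1, P4, P5, P7

P1: not dominated (best floor area).
P2: dominated by P5 (dock doors 33≥21, floor area 35≥18, highway distance 21≤25).
P3: dominated by P4 (dock doors 38≥28, floor area 54≥10, highway distance 32≤38).
P4: not dominated (best dock doors).
P5: not dominated.
P6: dominated by P7 (dock doors 25≥10, floor area 103≥55, highway distance 1≤24).
P7: not dominated (best highway distance).
P8: dominated by P7 (dock doors 25≥20, floor area 103≥59, highway distance 1≤11).
P9: dominated by P7 (dock doors 25≥25, floor area 103≥73, highway distance 1≤8).
P10: dominated by P7 (dock doors 25≥7, floor area 103≥101, highway distance 1≤27).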